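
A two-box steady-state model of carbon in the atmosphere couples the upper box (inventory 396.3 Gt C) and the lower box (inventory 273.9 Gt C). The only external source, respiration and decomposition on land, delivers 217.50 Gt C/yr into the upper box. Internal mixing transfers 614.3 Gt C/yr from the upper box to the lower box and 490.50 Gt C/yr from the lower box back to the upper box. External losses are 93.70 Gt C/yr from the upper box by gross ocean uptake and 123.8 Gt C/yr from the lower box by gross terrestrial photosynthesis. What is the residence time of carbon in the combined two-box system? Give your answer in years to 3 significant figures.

Treat the two boxes together as one reservoir: the mixing fluxes between them are internal recycling, so τ = ΣM / Σ(external losses).
M_total = 396.3 + 273.9 = 670.20 Gt C.
ΣF_external_out = 93.70 + 123.8 = 217.50 Gt C/yr.
τ = M_total / ΣF_ext = 670.20 / 217.50 = 3.081 yr.

3.08 yr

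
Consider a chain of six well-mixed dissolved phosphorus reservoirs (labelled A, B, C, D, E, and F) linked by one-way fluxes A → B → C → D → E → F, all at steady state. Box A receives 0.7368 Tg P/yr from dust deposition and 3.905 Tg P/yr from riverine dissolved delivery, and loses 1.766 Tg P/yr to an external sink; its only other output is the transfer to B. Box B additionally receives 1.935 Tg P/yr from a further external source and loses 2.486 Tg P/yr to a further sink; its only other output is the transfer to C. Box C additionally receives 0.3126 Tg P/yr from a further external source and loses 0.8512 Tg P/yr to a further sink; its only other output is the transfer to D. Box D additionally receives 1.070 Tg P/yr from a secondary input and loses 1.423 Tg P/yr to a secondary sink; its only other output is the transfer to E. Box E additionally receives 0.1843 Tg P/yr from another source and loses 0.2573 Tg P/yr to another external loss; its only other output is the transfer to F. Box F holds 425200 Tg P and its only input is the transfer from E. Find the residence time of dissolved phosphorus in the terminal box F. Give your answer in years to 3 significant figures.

Box A: F(A→B) = (0.7368 + 3.905) − 1.766 = 2.8758 Tg P/yr.
Box B: F(B→C) = (2.8758 + 1.935) − 2.486 = 2.3248 Tg P/yr.
Box C: F(C→D) = (2.3248 + 0.3126) − 0.8512 = 1.7862 Tg P/yr.
Box D: F(D→E) = (1.7862 + 1.070) − 1.423 = 1.4332 Tg P/yr.
Box E: F(E→F) = (1.4332 + 0.1843) − 0.2573 = 1.3602 Tg P/yr.
Box F throughput = its input = 1.3602 Tg P/yr; τ = 425200 / 1.3602 = 312600 yr.

313000 yr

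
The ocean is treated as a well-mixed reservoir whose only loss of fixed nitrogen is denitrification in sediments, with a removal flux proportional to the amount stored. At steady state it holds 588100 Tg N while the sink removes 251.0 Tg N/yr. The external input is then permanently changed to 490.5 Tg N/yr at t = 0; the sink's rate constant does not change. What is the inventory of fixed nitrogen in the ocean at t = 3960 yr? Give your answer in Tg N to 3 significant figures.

1.05×10^6 Tg N

Residence time τ = M₀/F₀ = 2343 yr. The eventual steady state is M_∞ = M₀·(F₁/F₀) = 588100 × 490.5/251.0 = 1.1493×10^6 Tg N.
The anomaly ΔM(t) = M(t) − M_∞ decays as ΔM₀·e^(−t/τ) with ΔM₀ = 588100 − 1.1493×10^6 = −561200 Tg N.
At t = 3960 yr, e^(−t/τ) = e^(−1.690) = 0.1845, so ΔM = −103500 Tg N and M = 1.1493×10^6 − 103500 = 1.0457×10^6 Tg N.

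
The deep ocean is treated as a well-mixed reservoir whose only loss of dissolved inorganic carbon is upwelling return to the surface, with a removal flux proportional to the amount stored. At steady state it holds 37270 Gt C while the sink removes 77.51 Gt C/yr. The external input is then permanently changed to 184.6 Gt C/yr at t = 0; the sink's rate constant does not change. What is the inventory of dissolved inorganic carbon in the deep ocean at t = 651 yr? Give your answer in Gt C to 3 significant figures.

Residence time τ = M₀/F₀ = 480.8 yr. The eventual steady state is M_∞ = M₀·(F₁/F₀) = 37270 × 184.6/77.51 = 88763 Gt C.
The anomaly ΔM(t) = M(t) − M_∞ decays as ΔM₀·e^(−t/τ) with ΔM₀ = 37270 − 88763 = −51490 Gt C.
At t = 651 yr, e^(−t/τ) = e^(−1.354) = 0.2582, so ΔM = −13300 Gt C and M = 88763 − 13300 = 75466 Gt C.

75500 Gt C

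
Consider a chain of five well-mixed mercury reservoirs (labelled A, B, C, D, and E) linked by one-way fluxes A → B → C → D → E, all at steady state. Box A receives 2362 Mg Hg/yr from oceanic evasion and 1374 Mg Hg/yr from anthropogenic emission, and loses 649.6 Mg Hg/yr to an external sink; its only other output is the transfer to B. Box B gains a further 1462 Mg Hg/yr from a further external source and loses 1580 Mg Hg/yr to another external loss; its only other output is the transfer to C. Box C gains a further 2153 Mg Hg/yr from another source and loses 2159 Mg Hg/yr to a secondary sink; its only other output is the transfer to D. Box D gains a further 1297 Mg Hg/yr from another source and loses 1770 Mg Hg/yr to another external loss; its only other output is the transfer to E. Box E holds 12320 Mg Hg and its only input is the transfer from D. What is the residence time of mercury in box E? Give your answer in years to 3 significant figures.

4.95 yr

Box A: F(A→B) = (2362 + 1374) − 649.6 = 3086.4 Mg Hg/yr.
Box B: F(B→C) = (3086.4 + 1462) − 1580 = 2968.4 Mg Hg/yr.
Box C: F(C→D) = (2968.4 + 2153) − 2159 = 2962.4 Mg Hg/yr.
Box D: F(D→E) = (2962.4 + 1297) − 1770 = 2489.4 Mg Hg/yr.
Box E throughput = its input = 2489.4 Mg Hg/yr; τ = 12320 / 2489.4 = 4.949 yr.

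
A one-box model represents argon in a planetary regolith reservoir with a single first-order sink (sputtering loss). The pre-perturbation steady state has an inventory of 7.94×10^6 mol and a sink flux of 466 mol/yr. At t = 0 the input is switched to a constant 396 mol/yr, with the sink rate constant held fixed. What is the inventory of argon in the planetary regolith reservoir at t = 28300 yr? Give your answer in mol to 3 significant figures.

τ = M₀/F₀ = 7.94×10^6/466 = 17040 yr; rate constant k = 1/τ.
New steady state M_∞ = F₁/k = F₁·τ = 396 × 17040 = 6.7473×10^6 mol.
M(t) = M_∞ + (M₀ − M_∞)·e^(−t/τ); t/τ = 28300/17040 = 1.661, so e^(−t/τ) = 0.1900.
M(t) = 6.7473×10^6 + 1.193×10^6 × 0.1900 = 6.9739×10^6 mol.

6.97×10^6 mol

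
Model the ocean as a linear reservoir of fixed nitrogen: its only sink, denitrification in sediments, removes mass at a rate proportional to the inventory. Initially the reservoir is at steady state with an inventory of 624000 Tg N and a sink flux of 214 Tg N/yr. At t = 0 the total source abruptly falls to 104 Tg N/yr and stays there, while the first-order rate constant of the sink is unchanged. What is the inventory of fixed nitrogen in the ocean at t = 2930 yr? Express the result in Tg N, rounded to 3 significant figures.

Residence time τ = M₀/F₀ = 2916 yr. The eventual steady state is M_∞ = M₀·(F₁/F₀) = 624000 × 104/214 = 303250 Tg N.
The anomaly ΔM(t) = M(t) − M_∞ decays as ΔM₀·e^(−t/τ) with ΔM₀ = 624000 − 303250 = 320700 Tg N.
At t = 2930 yr, e^(−t/τ) = e^(−1.005) = 0.3661, so ΔM = 117400 Tg N and M = 303250 + 117400 = 420680 Tg N.

421000 Tg N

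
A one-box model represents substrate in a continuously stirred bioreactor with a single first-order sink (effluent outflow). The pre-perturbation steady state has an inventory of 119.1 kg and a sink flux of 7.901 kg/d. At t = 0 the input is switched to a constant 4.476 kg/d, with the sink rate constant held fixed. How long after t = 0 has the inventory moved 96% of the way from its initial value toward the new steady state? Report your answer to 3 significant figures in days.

τ = M₀/F₀ = 119.1/7.901 = 15.07 d.
The remaining gap fraction is e^(−t/τ); 96% covered ⇒ e^(−t/τ) = 0.0400.
t = −τ ln(0.0400) = 15.07 × 3.219 = 48.52 d.

48.5 d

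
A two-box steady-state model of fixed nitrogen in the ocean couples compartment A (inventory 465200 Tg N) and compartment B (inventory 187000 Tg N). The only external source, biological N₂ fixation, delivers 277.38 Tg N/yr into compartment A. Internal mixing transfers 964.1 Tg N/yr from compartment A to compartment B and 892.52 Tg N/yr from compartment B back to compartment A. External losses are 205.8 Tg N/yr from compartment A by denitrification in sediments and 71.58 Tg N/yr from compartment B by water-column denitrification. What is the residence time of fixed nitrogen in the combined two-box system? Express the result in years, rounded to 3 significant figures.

2350 yr

For the system as a whole, the A↔B exchange is internal and contributes nothing to the throughput; only the external sinks remove mass.
M_total = 465200 + 187000 = 652200 Tg N.
ΣF_external_out = 205.8 + 71.58 = 277.38 Tg N/yr.
τ = M_total / ΣF_ext = 652200 / 277.38 = 2351 yr.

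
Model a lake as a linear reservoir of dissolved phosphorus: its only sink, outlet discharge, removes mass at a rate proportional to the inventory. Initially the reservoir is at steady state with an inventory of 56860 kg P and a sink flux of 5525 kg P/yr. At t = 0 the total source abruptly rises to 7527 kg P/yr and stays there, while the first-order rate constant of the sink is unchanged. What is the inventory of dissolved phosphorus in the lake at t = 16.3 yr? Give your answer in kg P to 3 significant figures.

73200 kg P

The sink rate constant is k = F₀/M₀ = 5525/56860 = 0.09717 yr⁻¹.
Solving dM/dt = F₁ − kM with M(0) = M₀ gives M(t) = F₁/k + (M₀ − F₁/k)·e^(−kt).
F₁/k = 7527/0.09717 = 77463 kg P; kt = 0.09717 × 16.3 = 1.584, e^(−kt) = 0.2052.
M(16.3) = 77463 + (56860 − 77463) × 0.2052 = 77463 − 4227 = 73236 kg P.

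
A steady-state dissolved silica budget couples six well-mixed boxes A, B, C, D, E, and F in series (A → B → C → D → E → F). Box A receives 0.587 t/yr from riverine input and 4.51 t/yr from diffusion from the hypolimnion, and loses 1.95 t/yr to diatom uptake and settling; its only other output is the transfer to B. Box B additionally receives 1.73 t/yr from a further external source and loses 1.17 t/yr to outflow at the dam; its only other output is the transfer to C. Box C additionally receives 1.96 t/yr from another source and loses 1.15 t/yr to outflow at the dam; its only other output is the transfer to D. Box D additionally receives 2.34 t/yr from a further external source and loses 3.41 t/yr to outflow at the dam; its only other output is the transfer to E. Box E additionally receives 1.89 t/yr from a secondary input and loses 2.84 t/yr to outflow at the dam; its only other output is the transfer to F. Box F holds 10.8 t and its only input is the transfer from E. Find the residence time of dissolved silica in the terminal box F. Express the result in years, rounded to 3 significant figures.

Box A: F(A→B) = (0.587 + 4.51) − 1.95 = 3.1470 t/yr.
Box B: F(B→C) = (3.1470 + 1.73) − 1.17 = 3.7070 t/yr.
Box C: F(C→D) = (3.7070 + 1.96) − 1.15 = 4.5170 t/yr.
Box D: F(D→E) = (4.5170 + 2.34) − 3.41 = 3.4470 t/yr.
Box E: F(E→F) = (3.4470 + 1.89) − 2.84 = 2.4970 t/yr.
Box F throughput = its input = 2.4970 t/yr; τ = 10.8 / 2.4970 = 4.325 yr.

4.33 yr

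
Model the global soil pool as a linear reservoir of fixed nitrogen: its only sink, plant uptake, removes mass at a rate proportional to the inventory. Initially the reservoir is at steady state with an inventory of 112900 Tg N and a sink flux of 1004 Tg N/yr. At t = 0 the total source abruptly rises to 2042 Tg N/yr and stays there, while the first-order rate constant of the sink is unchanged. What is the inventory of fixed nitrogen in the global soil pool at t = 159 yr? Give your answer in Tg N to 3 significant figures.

Residence time τ = M₀/F₀ = 112.5 yr. The eventual steady state is M_∞ = M₀·(F₁/F₀) = 112900 × 2042/1004 = 229620 Tg N.
The anomaly ΔM(t) = M(t) − M_∞ decays as ΔM₀·e^(−t/τ) with ΔM₀ = 112900 − 229620 = −116700 Tg N.
At t = 159 yr, e^(−t/τ) = e^(−1.414) = 0.2432, so ΔM = −28380 Tg N and M = 229620 − 28380 = 201240 Tg N.

201000 Tg N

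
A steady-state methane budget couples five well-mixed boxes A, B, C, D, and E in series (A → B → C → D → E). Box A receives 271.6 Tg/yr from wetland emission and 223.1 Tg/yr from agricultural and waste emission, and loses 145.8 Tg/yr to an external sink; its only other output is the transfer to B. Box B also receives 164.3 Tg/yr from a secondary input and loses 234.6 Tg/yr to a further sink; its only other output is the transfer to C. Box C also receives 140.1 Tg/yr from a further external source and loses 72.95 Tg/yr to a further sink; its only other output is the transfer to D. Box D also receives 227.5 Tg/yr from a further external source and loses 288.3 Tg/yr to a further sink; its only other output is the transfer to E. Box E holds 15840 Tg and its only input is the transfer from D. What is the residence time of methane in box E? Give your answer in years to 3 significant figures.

Box A: F(A→B) = (271.6 + 223.1) − 145.8 = 348.90 Tg/yr.
Box B: F(B→C) = (348.90 + 164.3) − 234.6 = 278.60 Tg/yr.
Box C: F(C→D) = (278.60 + 140.1) − 72.95 = 345.75 Tg/yr.
Box D: F(D→E) = (345.75 + 227.5) − 288.3 = 284.95 Tg/yr.
Box E throughput = its input = 284.95 Tg/yr; τ = 15840 / 284.95 = 55.59 yr.

55.6 yr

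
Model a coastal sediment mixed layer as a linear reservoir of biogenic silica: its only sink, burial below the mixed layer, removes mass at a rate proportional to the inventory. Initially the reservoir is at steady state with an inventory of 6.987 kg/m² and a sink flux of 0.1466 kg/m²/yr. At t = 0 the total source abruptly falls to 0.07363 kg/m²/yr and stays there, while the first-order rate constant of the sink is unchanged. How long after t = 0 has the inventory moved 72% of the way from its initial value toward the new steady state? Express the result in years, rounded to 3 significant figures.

τ = M₀/F₀ = 6.987/0.1466 = 47.66 yr.
The remaining gap fraction is e^(−t/τ); 72% covered ⇒ e^(−t/τ) = 0.280.
t = −τ ln(0.280) = 47.66 × 1.273 = 60.67 yr.

60.7 yr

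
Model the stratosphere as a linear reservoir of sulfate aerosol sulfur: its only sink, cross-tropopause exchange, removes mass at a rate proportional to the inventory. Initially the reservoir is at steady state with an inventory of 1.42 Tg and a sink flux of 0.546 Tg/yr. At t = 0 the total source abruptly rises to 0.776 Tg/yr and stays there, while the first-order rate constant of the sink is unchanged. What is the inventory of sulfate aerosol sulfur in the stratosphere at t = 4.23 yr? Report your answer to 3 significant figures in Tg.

1.90 Tg

Residence time τ = M₀/F₀ = 2.601 yr. The eventual steady state is M_∞ = M₀·(F₁/F₀) = 1.42 × 0.776/0.546 = 2.0182 Tg.
The anomaly ΔM(t) = M(t) − M_∞ decays as ΔM₀·e^(−t/τ) with ΔM₀ = 1.42 − 2.0182 = −0.5982 Tg.
At t = 4.23 yr, e^(−t/τ) = e^(−1.626) = 0.1966, so ΔM = −0.1176 Tg and M = 2.0182 − 0.1176 = 1.9006 Tg.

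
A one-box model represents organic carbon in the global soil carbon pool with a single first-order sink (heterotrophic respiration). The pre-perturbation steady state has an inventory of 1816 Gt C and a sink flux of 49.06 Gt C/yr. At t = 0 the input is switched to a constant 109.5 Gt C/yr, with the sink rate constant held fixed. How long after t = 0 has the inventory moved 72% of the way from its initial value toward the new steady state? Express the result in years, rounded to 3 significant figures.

τ = M₀/F₀ = 1816/49.06 = 37.02 yr.
The remaining gap fraction is e^(−t/τ); 72% covered ⇒ e^(−t/τ) = 0.280.
t = −τ ln(0.280) = 37.02 × 1.273 = 47.12 yr.

47.1 yr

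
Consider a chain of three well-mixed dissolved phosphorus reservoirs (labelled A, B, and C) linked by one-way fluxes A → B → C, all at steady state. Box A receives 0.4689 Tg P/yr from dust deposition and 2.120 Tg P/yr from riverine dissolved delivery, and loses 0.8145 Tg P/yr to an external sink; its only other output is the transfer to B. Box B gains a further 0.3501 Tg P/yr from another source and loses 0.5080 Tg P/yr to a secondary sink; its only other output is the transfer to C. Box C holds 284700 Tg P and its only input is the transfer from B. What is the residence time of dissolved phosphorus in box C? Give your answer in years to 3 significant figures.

Box A: F(A→B) = (0.4689 + 2.120) − 0.8145 = 1.7744 Tg P/yr.
Box B: F(B→C) = (1.7744 + 0.3501) − 0.5080 = 1.6165 Tg P/yr.
Box C throughput = its input = 1.6165 Tg P/yr; τ = 284700 / 1.6165 = 176100 yr.

176000 yr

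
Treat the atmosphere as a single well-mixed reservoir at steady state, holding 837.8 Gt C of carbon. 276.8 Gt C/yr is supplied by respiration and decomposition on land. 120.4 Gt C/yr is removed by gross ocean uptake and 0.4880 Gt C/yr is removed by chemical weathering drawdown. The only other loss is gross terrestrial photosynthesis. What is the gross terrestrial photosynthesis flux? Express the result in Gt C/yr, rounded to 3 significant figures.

At steady state ΣF_in = ΣF_out.
ΣF_in = 276.80 Gt C/yr.
Gross terrestrial photosynthesis flux = ΣF_in − (120.4 + 0.4880) = 276.80 − 120.9 = 155.9 Gt C/yr.

156 Gt C/yr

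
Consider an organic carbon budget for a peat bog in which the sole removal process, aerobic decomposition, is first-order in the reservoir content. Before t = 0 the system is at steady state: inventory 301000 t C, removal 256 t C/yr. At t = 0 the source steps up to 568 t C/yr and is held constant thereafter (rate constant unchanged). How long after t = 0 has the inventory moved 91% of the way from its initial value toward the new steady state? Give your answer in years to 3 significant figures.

2830 yr

τ = M₀/F₀ = 301000/256 = 1176 yr.
The remaining gap fraction is e^(−t/τ); 91% covered ⇒ e^(−t/τ) = 0.0900.
t = −τ ln(0.0900) = 1176 × 2.408 = 2831 yr.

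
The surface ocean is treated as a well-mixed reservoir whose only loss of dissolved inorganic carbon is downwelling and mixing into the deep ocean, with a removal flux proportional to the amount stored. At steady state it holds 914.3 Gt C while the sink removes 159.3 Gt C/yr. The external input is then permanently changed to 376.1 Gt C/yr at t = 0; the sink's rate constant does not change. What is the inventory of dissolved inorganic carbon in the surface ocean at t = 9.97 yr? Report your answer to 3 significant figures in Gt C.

1940 Gt C

Residence time τ = M₀/F₀ = 5.739 yr. The eventual steady state is M_∞ = M₀·(F₁/F₀) = 914.3 × 376.1/159.3 = 2158.6 Gt C.
The anomaly ΔM(t) = M(t) − M_∞ decays as ΔM₀·e^(−t/τ) with ΔM₀ = 914.3 − 2158.6 = −1244 Gt C.
At t = 9.97 yr, e^(−t/τ) = e^(−1.737) = 0.1760, so ΔM = −219.0 Gt C and M = 2158.6 − 219.0 = 1939.6 Gt C.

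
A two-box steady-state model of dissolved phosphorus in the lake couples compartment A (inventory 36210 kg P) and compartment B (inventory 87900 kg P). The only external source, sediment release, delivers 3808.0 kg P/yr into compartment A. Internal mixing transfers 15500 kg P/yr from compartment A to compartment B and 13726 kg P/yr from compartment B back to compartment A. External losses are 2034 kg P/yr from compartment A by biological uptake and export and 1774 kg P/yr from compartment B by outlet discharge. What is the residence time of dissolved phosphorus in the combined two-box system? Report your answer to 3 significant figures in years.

For the system as a whole, the A↔B exchange is internal and contributes nothing to the throughput; only the external sinks remove mass.
M_total = 36210 + 87900 = 124110 kg P.
ΣF_external_out = 2034 + 1774 = 3808.0 kg P/yr.
τ = M_total / ΣF_ext = 124110 / 3808.0 = 32.59 yr.

32.6 yr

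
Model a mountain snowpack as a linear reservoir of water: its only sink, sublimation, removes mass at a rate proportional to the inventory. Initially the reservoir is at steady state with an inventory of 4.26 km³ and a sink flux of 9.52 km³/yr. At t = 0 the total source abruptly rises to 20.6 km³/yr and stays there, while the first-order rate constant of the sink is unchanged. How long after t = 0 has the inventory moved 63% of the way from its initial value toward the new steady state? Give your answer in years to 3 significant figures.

0.445 yr

τ = M₀/F₀ = 4.26/9.52 = 0.4475 yr.
The remaining gap fraction is e^(−t/τ); 63% covered ⇒ e^(−t/τ) = 0.370.
t = −τ ln(0.370) = 0.4475 × 0.9943 = 0.4449 yr.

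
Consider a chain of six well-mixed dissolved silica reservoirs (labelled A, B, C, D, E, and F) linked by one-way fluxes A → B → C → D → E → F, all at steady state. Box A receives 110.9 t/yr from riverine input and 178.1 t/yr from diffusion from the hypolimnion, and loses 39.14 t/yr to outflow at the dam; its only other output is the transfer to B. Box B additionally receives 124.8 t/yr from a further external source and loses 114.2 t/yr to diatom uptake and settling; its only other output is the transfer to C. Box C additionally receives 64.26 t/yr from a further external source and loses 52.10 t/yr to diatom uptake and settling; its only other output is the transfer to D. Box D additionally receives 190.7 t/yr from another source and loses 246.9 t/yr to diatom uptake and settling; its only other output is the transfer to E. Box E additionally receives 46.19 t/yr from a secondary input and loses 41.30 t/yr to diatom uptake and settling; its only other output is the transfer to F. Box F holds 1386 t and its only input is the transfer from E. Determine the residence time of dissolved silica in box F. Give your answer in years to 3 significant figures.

6.26 yr

Box A: F(A→B) = (110.9 + 178.1) − 39.14 = 249.86 t/yr.
Box B: F(B→C) = (249.86 + 124.8) − 114.2 = 260.46 t/yr.
Box C: F(C→D) = (260.46 + 64.26) − 52.10 = 272.62 t/yr.
Box D: F(D→E) = (272.62 + 190.7) − 246.9 = 216.42 t/yr.
Box E: F(E→F) = (216.42 + 46.19) − 41.30 = 221.31 t/yr.
Box F throughput = its input = 221.31 t/yr; τ = 1386 / 221.31 = 6.263 yr.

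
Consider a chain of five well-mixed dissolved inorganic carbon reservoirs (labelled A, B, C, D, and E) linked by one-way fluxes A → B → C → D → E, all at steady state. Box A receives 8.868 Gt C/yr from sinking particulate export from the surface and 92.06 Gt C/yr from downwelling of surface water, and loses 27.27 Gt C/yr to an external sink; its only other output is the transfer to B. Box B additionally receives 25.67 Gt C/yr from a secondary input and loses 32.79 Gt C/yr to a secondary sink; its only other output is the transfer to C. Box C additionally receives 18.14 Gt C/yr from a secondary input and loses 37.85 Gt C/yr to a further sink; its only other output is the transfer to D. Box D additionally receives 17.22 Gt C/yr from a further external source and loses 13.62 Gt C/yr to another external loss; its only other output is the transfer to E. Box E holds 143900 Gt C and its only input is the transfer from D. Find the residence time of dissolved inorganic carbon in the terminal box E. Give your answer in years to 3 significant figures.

2850 yr

Box A: F(A→B) = (8.868 + 92.06) − 27.27 = 73.658 Gt C/yr.
Box B: F(B→C) = (73.658 + 25.67) − 32.79 = 66.538 Gt C/yr.
Box C: F(C→D) = (66.538 + 18.14) − 37.85 = 46.828 Gt C/yr.
Box D: F(D→E) = (46.828 + 17.22) − 13.62 = 50.428 Gt C/yr.
Box E throughput = its input = 50.428 Gt C/yr; τ = 143900 / 50.428 = 2854 yr.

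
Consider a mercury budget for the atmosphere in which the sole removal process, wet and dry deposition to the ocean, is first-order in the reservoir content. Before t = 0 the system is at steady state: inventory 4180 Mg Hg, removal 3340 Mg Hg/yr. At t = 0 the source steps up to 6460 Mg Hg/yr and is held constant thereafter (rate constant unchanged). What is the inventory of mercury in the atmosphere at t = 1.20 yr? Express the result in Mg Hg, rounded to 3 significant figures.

6590 Mg Hg

The sink rate constant is k = F₀/M₀ = 3340/4180 = 0.7990 yr⁻¹.
Solving dM/dt = F₁ − kM with M(0) = M₀ gives M(t) = F₁/k + (M₀ − F₁/k)·e^(−kt).
F₁/k = 6460/0.7990 = 8084.7 Mg Hg; kt = 0.7990 × 1.20 = 0.9589, e^(−kt) = 0.3833.
M(1.20) = 8084.7 + (4180 − 8084.7) × 0.3833 = 8084.7 − 1497 = 6587.9 Mg Hg.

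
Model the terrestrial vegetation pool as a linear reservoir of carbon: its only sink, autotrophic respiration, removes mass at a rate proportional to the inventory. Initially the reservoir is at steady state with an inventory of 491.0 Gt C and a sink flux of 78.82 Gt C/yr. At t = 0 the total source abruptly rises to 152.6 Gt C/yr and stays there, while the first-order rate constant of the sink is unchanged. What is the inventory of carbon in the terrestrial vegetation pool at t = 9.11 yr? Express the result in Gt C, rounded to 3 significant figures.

844 Gt C

τ = M₀/F₀ = 491.0/78.82 = 6.229 yr; rate constant k = 1/τ.
New steady state M_∞ = F₁/k = F₁·τ = 152.6 × 6.229 = 950.60 Gt C.
M(t) = M_∞ + (M₀ − M_∞)·e^(−t/τ); t/τ = 9.11/6.229 = 1.462, so e^(−t/τ) = 0.2317.
M(t) = 950.60 − 459.6 × 0.2317 = 844.13 Gt C.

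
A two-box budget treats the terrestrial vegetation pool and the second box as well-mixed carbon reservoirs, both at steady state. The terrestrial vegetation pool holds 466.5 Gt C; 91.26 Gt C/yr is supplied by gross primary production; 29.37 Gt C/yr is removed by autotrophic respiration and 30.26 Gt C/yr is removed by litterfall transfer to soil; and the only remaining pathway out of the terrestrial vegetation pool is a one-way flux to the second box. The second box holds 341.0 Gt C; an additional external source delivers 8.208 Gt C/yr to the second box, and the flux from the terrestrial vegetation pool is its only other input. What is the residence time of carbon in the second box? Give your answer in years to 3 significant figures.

8.56 yr

Balance the terrestrial vegetation pool: ΣF_in = 91.260 Gt C/yr.
Flux to the second box = ΣF_in − (29.37 + 30.26) = 31.630 Gt C/yr.
Total input to the second box = 31.630 + 8.208 = 39.838 Gt C/yr; at steady state this equals its total output.
τ = M / F = 341.0 / 39.838 = 8.560 yr.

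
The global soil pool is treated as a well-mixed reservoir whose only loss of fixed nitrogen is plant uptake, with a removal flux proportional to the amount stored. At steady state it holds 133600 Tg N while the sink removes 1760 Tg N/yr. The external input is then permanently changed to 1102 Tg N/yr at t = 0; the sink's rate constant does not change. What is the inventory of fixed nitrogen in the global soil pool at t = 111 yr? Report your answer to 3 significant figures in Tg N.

The sink rate constant is k = F₀/M₀ = 1760/133600 = 0.01317 yr⁻¹.
Solving dM/dt = F₁ − kM with M(0) = M₀ gives M(t) = F₁/k + (M₀ − F₁/k)·e^(−kt).
F₁/k = 1102/0.01317 = 83652 Tg N; kt = 0.01317 × 111 = 1.462, e^(−kt) = 0.2317.
M(111) = 83652 + (133600 − 83652) × 0.2317 = 83652 + 11570 = 95225 Tg N.

95200 Tg N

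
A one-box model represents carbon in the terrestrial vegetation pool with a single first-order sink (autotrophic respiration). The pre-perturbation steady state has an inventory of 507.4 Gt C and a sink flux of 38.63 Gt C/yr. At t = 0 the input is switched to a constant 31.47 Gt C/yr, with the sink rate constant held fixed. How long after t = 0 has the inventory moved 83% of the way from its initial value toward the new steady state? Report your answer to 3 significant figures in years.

23.3 yr

τ = M₀/F₀ = 507.4/38.63 = 13.13 yr.
The remaining gap fraction is e^(−t/τ); 83% covered ⇒ e^(−t/τ) = 0.170.
t = −τ ln(0.170) = 13.13 × 1.772 = 23.27 yr.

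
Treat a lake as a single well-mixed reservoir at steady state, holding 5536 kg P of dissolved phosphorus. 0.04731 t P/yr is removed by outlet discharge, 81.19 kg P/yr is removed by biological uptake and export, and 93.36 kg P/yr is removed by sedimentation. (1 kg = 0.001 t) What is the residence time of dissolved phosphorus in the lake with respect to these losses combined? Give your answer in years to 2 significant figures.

25 yr

Convert the outlet discharge flux: 0.04731 t P/yr = 47.31 kg P/yr.
Total removal = 47.31 + 81.19 + 93.36 = 221.86 kg P/yr.
τ = M / ΣF_out = 5536 / 221.86 = 24.95 yr.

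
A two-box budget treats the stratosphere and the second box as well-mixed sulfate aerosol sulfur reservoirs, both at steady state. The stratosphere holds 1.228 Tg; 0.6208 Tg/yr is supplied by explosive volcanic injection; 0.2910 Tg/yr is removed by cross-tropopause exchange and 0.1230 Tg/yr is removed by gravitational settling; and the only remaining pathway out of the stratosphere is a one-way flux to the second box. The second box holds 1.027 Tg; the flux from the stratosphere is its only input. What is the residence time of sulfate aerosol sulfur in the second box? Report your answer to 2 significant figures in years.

5.0 yr

Balance the stratosphere: ΣF_in = 0.62080 Tg/yr.
Flux to the second box = ΣF_in − (0.2910 + 0.1230) = 0.20680 Tg/yr.
At steady state the output of the second box equals its input, 0.20680 Tg/yr.
τ = M / F = 1.027 / 0.20680 = 4.966 yr.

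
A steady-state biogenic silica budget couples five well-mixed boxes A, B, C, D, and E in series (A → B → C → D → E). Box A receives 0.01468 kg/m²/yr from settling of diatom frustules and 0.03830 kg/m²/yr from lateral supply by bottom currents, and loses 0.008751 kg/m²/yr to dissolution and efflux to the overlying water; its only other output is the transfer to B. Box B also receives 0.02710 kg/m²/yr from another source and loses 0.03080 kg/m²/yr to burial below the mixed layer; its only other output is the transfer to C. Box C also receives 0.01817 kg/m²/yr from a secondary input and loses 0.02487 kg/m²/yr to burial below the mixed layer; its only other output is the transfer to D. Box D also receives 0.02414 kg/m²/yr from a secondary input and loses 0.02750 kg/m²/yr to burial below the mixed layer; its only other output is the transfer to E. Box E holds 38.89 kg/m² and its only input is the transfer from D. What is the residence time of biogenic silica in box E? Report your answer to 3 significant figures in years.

1280 yr

Box A: F(A→B) = (0.01468 + 0.03830) − 0.008751 = 0.044229 kg/m²/yr.
Box B: F(B→C) = (0.044229 + 0.02710) − 0.03080 = 0.040529 kg/m²/yr.
Box C: F(C→D) = (0.040529 + 0.01817) − 0.02487 = 0.033829 kg/m²/yr.
Box D: F(D→E) = (0.033829 + 0.02414) − 0.02750 = 0.030469 kg/m²/yr.
Box E throughput = its input = 0.030469 kg/m²/yr; τ = 38.89 / 0.030469 = 1276 yr.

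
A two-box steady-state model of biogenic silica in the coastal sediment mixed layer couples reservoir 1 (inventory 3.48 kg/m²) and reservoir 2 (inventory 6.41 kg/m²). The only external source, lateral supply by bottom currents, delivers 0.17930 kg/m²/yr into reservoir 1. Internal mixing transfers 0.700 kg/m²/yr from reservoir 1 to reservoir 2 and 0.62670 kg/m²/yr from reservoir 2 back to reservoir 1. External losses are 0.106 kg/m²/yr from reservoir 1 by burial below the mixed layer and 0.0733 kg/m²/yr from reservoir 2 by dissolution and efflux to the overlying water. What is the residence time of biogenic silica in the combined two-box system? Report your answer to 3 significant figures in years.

Residence time in the combined system uses the total inventory and the total *external* removal — internal exchanges between the two boxes cancel.
M_total = 3.48 + 6.41 = 9.8900 kg/m².
ΣF_external_out = 0.106 + 0.0733 = 0.17930 kg/m²/yr.
τ = M_total / ΣF_ext = 9.8900 / 0.17930 = 55.16 yr.

55.2 yr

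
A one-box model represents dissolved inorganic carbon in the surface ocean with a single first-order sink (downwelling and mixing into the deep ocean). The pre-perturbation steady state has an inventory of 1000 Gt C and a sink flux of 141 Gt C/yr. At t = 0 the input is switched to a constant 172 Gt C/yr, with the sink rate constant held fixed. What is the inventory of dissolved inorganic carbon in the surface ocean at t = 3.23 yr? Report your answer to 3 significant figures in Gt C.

Residence time τ = M₀/F₀ = 7.092 yr. The eventual steady state is M_∞ = M₀·(F₁/F₀) = 1000 × 172/141 = 1219.9 Gt C.
The anomaly ΔM(t) = M(t) − M_∞ decays as ΔM₀·e^(−t/τ) with ΔM₀ = 1000 − 1219.9 = −219.9 Gt C.
At t = 3.23 yr, e^(−t/τ) = e^(−0.4554) = 0.6342, so ΔM = −139.4 Gt C and M = 1219.9 − 139.4 = 1080.4 Gt C.

1080 Gt C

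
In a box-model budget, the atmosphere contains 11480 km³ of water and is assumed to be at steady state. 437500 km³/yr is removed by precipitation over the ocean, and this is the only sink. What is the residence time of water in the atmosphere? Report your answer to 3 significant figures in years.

τ = M / F = 11480 / 437500 = 0.02624 yr.

0.0262 yr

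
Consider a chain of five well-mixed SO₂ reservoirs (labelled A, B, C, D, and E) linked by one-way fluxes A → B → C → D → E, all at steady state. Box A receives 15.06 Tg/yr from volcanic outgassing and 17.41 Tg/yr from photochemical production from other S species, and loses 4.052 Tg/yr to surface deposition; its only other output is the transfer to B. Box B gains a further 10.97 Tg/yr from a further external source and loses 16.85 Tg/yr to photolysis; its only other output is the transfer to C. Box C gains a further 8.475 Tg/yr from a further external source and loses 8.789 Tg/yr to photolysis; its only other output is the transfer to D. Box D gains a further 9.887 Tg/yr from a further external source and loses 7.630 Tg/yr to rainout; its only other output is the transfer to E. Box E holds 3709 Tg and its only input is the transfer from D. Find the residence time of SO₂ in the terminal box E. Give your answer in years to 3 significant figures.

Box A: F(A→B) = (15.06 + 17.41) − 4.052 = 28.418 Tg/yr.
Box B: F(B→C) = (28.418 + 10.97) − 16.85 = 22.538 Tg/yr.
Box C: F(C→D) = (22.538 + 8.475) − 8.789 = 22.224 Tg/yr.
Box D: F(D→E) = (22.224 + 9.887) − 7.630 = 24.481 Tg/yr.
Box E throughput = its input = 24.481 Tg/yr; τ = 3709 / 24.481 = 151.5 yr.

152 yr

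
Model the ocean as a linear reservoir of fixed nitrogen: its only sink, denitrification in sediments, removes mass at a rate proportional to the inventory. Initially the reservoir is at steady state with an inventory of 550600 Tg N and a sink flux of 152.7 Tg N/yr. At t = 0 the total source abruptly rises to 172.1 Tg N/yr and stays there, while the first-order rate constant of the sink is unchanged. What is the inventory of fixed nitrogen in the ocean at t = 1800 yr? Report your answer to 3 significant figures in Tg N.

Residence time τ = M₀/F₀ = 3606 yr. The eventual steady state is M_∞ = M₀·(F₁/F₀) = 550600 × 172.1/152.7 = 620550 Tg N.
The anomaly ΔM(t) = M(t) − M_∞ decays as ΔM₀·e^(−t/τ) with ΔM₀ = 550600 − 620550 = −69950 Tg N.
At t = 1800 yr, e^(−t/τ) = e^(−0.4992) = 0.6070, so ΔM = −42460 Tg N and M = 620550 − 42460 = 578090 Tg N.

578000 Tg N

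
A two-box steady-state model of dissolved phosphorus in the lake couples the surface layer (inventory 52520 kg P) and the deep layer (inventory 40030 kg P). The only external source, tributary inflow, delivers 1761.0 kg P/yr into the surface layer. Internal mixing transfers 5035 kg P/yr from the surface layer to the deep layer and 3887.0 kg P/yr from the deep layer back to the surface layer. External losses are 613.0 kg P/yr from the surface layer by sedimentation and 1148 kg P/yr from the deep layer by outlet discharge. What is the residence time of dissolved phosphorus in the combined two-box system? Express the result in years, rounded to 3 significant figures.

Residence time in the combined system uses the total inventory and the total *external* removal — internal exchanges between the two boxes cancel.
M_total = 52520 + 40030 = 92550 kg P.
ΣF_external_out = 613.0 + 1148 = 1761.0 kg P/yr.
τ = M_total / ΣF_ext = 92550 / 1761.0 = 52.56 yr.

52.6 yr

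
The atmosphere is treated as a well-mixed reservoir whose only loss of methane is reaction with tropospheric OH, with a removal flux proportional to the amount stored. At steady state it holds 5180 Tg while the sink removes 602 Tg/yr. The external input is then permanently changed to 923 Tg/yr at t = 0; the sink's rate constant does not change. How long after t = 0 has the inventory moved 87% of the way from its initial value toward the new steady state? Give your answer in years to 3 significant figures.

τ = M₀/F₀ = 5180/602 = 8.605 yr.
The remaining gap fraction is e^(−t/τ); 87% covered ⇒ e^(−t/τ) = 0.130.
t = −τ ln(0.130) = 8.605 × 2.040 = 17.56 yr.

17.6 yr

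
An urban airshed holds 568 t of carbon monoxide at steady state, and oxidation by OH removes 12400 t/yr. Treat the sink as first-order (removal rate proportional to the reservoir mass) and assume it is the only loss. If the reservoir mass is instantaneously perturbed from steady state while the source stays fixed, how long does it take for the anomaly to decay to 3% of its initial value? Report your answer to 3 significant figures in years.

For a linear reservoir the anomaly decays as exp(−t/τ) with τ = M/F = 568/12400 = 0.04581 yr.
exp(−t/τ) = 0.03 ⇒ t = −τ ln(0.03) = 0.04581 × 3.507 = 0.1606 yr.

0.161 yr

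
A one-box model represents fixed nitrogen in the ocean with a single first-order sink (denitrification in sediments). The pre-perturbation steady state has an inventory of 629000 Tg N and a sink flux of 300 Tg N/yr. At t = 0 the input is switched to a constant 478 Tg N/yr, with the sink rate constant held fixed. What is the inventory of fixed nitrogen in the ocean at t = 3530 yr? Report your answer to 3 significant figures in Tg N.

933000 Tg N

The sink rate constant is k = F₀/M₀ = 300/629000 = 0.0004769 yr⁻¹.
Solving dM/dt = F₁ − kM with M(0) = M₀ gives M(t) = F₁/k + (M₀ − F₁/k)·e^(−kt).
F₁/k = 478/0.0004769 = 1.0022×10^6 Tg N; kt = 0.0004769 × 3530 = 1.684, e^(−kt) = 0.1857.
M(3530) = 1.0022×10^6 + (629000 − 1.0022×10^6) × 0.1857 = 1.0022×10^6 − 69300 = 932900 Tg N.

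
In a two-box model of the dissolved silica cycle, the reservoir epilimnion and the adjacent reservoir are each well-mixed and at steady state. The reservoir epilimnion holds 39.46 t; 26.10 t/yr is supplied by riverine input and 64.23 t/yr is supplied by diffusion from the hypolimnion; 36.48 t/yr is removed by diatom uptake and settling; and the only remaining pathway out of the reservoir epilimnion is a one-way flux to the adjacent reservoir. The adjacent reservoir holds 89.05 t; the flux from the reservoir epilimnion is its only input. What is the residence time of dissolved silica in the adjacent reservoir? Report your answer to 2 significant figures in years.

Balance the reservoir epilimnion: ΣF_in = 26.10 + 64.23 = 90.330 t/yr.
Flux to the adjacent reservoir = ΣF_in − (36.48) = 53.850 t/yr.
At steady state the output of the adjacent reservoir equals its input, 53.850 t/yr.
τ = M / F = 89.05 / 53.850 = 1.654 yr.

1.7 yr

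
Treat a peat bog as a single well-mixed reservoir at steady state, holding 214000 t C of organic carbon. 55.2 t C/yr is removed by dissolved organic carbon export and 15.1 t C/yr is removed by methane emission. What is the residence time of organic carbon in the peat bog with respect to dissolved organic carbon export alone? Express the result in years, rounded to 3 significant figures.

3880 yr

Residence time with respect to a single sink: τ = M / F_sink.
τ = 214000 / 55.2 = 3877 yr.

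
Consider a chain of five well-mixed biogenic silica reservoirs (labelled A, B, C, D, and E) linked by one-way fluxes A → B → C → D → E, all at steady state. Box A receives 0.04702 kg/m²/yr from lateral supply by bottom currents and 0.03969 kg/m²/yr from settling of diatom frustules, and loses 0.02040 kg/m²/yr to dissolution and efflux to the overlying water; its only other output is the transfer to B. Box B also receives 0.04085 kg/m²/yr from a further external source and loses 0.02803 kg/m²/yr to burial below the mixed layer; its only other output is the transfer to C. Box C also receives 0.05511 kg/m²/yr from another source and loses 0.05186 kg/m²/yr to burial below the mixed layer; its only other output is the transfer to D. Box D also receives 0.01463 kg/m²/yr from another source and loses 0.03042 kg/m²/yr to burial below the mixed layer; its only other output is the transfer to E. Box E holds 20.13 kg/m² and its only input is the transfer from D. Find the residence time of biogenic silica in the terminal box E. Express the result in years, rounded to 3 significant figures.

Box A: F(A→B) = (0.04702 + 0.03969) − 0.02040 = 0.066310 kg/m²/yr.
Box B: F(B→C) = (0.066310 + 0.04085) − 0.02803 = 0.079130 kg/m²/yr.
Box C: F(C→D) = (0.079130 + 0.05511) − 0.05186 = 0.082380 kg/m²/yr.
Box D: F(D→E) = (0.082380 + 0.01463) − 0.03042 = 0.066590 kg/m²/yr.
Box E throughput = its input = 0.066590 kg/m²/yr; τ = 20.13 / 0.066590 = 302.3 yr.

302 yr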